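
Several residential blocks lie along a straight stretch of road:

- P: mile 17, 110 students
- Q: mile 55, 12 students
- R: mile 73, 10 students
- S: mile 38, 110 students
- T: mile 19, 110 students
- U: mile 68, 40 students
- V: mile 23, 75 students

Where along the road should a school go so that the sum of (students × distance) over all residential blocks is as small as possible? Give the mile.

For a sum of weighted absolute distances on a line, the optimum is the weighted median (not the mean). Total weight W = 467; half-weight = 233.5.
Sort by position and accumulate weight:
  mile 17 (P, w=110) → cum 110
  mile 19 (T, w=110) → cum 220
  mile 23 (V, w=75) → cum 295  ≥ 233.5 → median here
  mile 38 (S, w=110) → cum 405
  mile 55 (Q, w=12) → cum 417
  mile 68 (U, w=40) → cum 457
  mile 73 (R, w=10) → cum 467
Optimal location: mile 23.

x = 23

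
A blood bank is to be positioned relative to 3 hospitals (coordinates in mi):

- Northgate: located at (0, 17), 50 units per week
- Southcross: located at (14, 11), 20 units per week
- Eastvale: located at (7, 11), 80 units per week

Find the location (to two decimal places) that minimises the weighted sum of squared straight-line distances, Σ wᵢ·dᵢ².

(5.60, 13.00)

The minimiser of Σwᵢ‖p−pᵢ‖² is the weighted centroid p* = (Σwᵢpᵢ)/(Σwᵢ).
Σwᵢ = 150.
Σwᵢxᵢ = 50·0 + 20·14 + 80·7 = 840.
Σwᵢyᵢ = 50·17 + 20·11 + 80·11 = 1950.
x* = 840/150 = 5.60, y* = 1950/150 = 13.00.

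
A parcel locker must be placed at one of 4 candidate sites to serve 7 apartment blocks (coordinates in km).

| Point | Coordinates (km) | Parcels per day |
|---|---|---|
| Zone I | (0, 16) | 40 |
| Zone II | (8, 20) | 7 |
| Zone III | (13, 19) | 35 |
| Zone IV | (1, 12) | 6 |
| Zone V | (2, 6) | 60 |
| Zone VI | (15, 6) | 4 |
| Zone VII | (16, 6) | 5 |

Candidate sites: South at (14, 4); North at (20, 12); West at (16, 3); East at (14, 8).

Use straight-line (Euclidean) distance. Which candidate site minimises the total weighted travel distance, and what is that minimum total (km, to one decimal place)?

East, total 1960.1 km

Total weighted distance at each candidate:
  South (14, 4): total = 2227.9
  North (20, 12): total = 2583.0
  West (16, 3): total = 2517.6
  East (14, 8): total = 1960.1
Minimum is at East with total 1960.1 km.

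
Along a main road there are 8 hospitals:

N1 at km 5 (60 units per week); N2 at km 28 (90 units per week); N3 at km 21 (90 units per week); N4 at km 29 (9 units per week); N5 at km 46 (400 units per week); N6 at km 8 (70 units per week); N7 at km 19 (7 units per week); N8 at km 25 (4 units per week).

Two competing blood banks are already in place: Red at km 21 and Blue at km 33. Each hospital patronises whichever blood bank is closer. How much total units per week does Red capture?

The indifferent point is the midpoint (21+33)/2 = 27; hospitals left of it (closer to Red at 21) go to Red, those right go to Blue.
  N1 at 5 (w=60) → Red
  N6 at 8 (w=70) → Red
  N7 at 19 (w=7) → Red
  N3 at 21 (w=90) → Red
  N8 at 25 (w=4) → Red
  N2 at 28 (w=90) → Blue
  N4 at 29 (w=9) → Blue
  N5 at 46 (w=400) → Blue
Red captures 231; Blue captures 499.

231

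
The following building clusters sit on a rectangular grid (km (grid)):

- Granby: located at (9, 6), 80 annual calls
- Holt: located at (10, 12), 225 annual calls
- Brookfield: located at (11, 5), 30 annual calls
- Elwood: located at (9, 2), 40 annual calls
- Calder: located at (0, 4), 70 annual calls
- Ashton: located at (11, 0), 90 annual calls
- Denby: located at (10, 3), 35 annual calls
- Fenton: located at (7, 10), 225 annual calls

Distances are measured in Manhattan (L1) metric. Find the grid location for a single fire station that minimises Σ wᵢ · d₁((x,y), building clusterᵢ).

Manhattan distance separates: Σwᵢ(|x−xᵢ|+|y−yᵢ|) = Σwᵢ|x−xᵢ| + Σwᵢ|y−yᵢ|, so x and y are optimised independently as 1-D weighted medians.
Total weight W = 795; half = 397.5.
x-coordinate, sorted with cumulative weight:
  x=0 (Calder, w=70) cum 70
  x=7 (Fenton, w=225) cum 295
  x=9 (Granby, w=80) cum 375
  x=9 (Elwood, w=40) cum 415  ← median
  x=10 (Holt, w=225) cum 640
  x=10 (Denby, w=35) cum 675
  x=11 (Brookfield, w=30) cum 705
  x=11 (Ashton, w=90) cum 795
⇒ x* = 9
y-coordinate, sorted with cumulative weight:
  y=0 (Ashton, w=90) cum 90
  y=2 (Elwood, w=40) cum 130
  y=3 (Denby, w=35) cum 165
  y=4 (Calder, w=70) cum 235
  y=5 (Brookfield, w=30) cum 265
  y=6 (Granby, w=80) cum 345
  y=10 (Fenton, w=225) cum 570  ← median
  y=12 (Holt, w=225) cum 795
⇒ y* = 10

(9, 10)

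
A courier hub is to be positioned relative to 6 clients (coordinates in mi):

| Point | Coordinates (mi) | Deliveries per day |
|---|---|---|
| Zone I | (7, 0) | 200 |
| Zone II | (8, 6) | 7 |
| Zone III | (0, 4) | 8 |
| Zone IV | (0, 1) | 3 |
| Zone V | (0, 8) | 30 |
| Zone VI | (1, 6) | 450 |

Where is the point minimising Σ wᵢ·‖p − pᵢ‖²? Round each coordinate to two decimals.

The minimiser of Σwᵢ‖p−pᵢ‖² is the weighted centroid p* = (Σwᵢpᵢ)/(Σwᵢ).
Σwᵢ = 698.
Σwᵢxᵢ = 200·7 + 7·8 + 8·0 + 3·0 + 30·0 + 450·1 = 1906.
Σwᵢyᵢ = 200·0 + 7·6 + 8·4 + 3·1 + 30·8 + 450·6 = 3017.
x* = 1906/698 = 2.73, y* = 3017/698 = 4.32.

(2.73, 4.32)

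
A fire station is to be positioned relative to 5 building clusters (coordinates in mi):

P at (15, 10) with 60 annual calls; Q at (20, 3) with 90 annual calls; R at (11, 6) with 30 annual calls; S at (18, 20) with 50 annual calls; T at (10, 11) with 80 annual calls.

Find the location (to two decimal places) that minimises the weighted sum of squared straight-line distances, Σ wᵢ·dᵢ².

The minimiser of Σwᵢ‖p−pᵢ‖² is the weighted centroid p* = (Σwᵢpᵢ)/(Σwᵢ).
Σwᵢ = 310.
Σwᵢxᵢ = 60·15 + 90·20 + 30·11 + 50·18 + 80·10 = 4730.
Σwᵢyᵢ = 60·10 + 90·3 + 30·6 + 50·20 + 80·11 = 2930.
x* = 4730/310 = 15.26, y* = 2930/310 = 9.45.

(15.26, 9.45)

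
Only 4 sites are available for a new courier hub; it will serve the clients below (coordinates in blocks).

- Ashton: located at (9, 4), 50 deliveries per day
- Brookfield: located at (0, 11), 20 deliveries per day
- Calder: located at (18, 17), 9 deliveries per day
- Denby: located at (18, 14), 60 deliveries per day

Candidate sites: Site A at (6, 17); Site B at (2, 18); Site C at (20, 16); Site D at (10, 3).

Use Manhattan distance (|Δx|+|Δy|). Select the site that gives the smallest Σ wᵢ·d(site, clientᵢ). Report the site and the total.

Site D, total 1798 blocks

Total weighted distance at each candidate:
  Site A (6, 17): total = 2048
  Site B (2, 18): total = 2583
  Site C (20, 16): total = 1917
  Site D (10, 3): total = 1798
Minimum is at Site D with total 1798 blocks.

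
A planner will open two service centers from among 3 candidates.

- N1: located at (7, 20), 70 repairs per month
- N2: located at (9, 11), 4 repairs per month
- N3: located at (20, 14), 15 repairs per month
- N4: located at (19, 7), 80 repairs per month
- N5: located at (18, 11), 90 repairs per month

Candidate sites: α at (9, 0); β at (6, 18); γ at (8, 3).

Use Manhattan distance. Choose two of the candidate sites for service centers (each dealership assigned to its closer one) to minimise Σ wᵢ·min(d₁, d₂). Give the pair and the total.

{β, γ}, total 3336

Evaluate every pair (each demand assigned to the nearer of the two):
  {β, γ}: total = 3336
  {α, β}: total = 3590
  {α, γ}: total = 4461
Best pair: {β, γ} with total 3336.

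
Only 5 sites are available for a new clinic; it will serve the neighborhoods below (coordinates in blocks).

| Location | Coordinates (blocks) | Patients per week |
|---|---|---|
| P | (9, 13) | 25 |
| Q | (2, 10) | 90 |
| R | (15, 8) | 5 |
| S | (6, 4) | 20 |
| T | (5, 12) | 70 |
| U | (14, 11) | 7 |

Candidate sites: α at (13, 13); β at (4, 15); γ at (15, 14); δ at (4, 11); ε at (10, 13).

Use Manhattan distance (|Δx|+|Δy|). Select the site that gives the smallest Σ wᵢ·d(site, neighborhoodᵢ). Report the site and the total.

Total weighted distance at each candidate:
  α (13, 13): total = 2366
  β (4, 15): total = 1533
  γ (15, 14): total = 2983
  δ (4, 11): total = 905
  ε (10, 13): total = 1787
Minimum is at δ with total 905 blocks.

δ, total 905 blocks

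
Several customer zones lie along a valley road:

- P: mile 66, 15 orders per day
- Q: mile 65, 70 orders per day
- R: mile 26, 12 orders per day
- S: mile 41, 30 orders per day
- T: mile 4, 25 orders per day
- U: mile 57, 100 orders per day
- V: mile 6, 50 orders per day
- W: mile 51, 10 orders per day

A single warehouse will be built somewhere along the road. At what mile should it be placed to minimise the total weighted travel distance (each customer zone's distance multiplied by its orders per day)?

For a sum of weighted absolute distances on a line, the optimum is the weighted median (not the mean). Total weight W = 312; half-weight = 156.
Sort by position and accumulate weight:
  mile 4 (T, w=25) → cum 25
  mile 6 (V, w=50) → cum 75
  mile 26 (R, w=12) → cum 87
  mile 41 (S, w=30) → cum 117
  mile 51 (W, w=10) → cum 127
  mile 57 (U, w=100) → cum 227  ≥ 156 → median here
  mile 65 (Q, w=70) → cum 297
  mile 66 (P, w=15) → cum 312
Optimal location: mile 57.

x = 57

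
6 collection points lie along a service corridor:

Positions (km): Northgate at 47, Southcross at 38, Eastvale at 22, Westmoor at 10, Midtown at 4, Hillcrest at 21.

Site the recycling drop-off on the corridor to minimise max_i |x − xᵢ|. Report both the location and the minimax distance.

The 1-center on a line is the midpoint of the two extreme points: leftmost at 4, rightmost at 47.
Optimal location = (4 + 47)/2 = 25.5; maximum distance = (47 − 4)/2 = 21.5.

location 25.5, max distance 21.5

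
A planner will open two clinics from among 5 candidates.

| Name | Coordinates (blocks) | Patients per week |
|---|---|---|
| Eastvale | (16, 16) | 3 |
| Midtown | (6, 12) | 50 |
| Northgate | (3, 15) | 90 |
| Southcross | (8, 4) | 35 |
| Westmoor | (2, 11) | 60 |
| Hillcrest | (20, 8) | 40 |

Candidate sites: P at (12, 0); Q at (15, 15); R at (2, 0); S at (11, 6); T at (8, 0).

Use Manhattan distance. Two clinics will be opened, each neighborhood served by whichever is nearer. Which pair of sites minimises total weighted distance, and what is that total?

Evaluate every pair (each demand assigned to the nearer of the two):
  {Q, S}: total = 3091
  {Q, R}: total = 3176
  {R, S}: total = 3310
  {Q, T}: total = 3326
  {P, Q}: total = 3466
  {S, T}: total = 3545
  {P, S}: total = 3580
  {R, T}: total = 3812
  {P, R}: total = 3880
  {P, T}: total = 4360
Best pair: {Q, S} with total 3091.

{Q, S}, total 3091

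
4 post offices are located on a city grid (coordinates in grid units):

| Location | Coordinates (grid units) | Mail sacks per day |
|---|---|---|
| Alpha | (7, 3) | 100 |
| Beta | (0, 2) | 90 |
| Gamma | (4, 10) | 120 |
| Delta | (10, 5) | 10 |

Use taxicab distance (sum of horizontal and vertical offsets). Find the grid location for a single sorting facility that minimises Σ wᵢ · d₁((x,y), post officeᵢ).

Manhattan distance separates: Σwᵢ(|x−xᵢ|+|y−yᵢ|) = Σwᵢ|x−xᵢ| + Σwᵢ|y−yᵢ|, so x and y are optimised independently as 1-D weighted medians.
Total weight W = 320; half = 160.
x-coordinate, sorted with cumulative weight:
  x=0 (Beta, w=90) cum 90
  x=4 (Gamma, w=120) cum 210  ← median
  x=7 (Alpha, w=100) cum 310
  x=10 (Delta, w=10) cum 320
⇒ x* = 4
y-coordinate, sorted with cumulative weight:
  y=2 (Beta, w=90) cum 90
  y=3 (Alpha, w=100) cum 190  ← median
  y=5 (Delta, w=10) cum 200
  y=10 (Gamma, w=120) cum 320
⇒ y* = 3

(4, 3)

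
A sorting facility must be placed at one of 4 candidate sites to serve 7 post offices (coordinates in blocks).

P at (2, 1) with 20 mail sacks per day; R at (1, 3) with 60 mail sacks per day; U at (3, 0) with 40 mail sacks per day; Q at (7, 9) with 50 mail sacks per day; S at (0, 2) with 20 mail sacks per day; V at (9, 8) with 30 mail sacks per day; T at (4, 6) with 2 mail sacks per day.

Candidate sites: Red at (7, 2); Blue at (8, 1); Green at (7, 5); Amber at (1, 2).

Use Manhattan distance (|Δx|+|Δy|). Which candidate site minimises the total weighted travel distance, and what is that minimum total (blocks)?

Amber, total 1364 blocks

Total weighted distance at each candidate:
  Red (7, 2): total = 1524
  Blue (8, 1): total = 1788
  Green (7, 5): total = 1578
  Amber (1, 2): total = 1364
Minimum is at Amber with total 1364 blocks.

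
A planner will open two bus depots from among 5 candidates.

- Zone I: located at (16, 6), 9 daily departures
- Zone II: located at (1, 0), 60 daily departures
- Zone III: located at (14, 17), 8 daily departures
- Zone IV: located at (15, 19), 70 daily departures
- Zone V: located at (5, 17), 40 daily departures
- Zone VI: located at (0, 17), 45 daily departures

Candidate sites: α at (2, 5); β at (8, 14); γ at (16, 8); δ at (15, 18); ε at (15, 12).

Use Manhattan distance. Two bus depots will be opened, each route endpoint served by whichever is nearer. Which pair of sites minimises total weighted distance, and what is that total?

Evaluate every pair (each demand assigned to the nearer of the two):
  {α, δ}: total = 1633
  {α, β}: total = 2142
  {α, ε}: total = 2191
  {β, δ}: total = 2198
  {α, γ}: total = 2536
  {β, ε}: total = 2596
  {γ, δ}: total = 2644
  {δ, ε}: total = 2869
  {β, γ}: total = 2925
  {γ, ε}: total = 3436
Best pair: {α, δ} with total 1633.

{α, δ}, total 1633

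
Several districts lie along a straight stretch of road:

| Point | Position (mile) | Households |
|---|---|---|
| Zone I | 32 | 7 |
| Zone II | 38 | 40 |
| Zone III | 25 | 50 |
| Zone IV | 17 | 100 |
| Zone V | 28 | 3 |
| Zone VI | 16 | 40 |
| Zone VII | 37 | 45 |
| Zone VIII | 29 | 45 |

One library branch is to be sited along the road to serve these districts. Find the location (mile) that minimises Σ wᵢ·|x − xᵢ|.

x = 25

For a sum of weighted absolute distances on a line, the optimum is the weighted median (not the mean). Total weight W = 330; half-weight = 165.
Sort by position and accumulate weight:
  mile 16 (Zone VI, w=40) → cum 40
  mile 17 (Zone IV, w=100) → cum 140
  mile 25 (Zone III, w=50) → cum 190  ≥ 165 → median here
  mile 28 (Zone V, w=3) → cum 193
  mile 29 (Zone VIII, w=45) → cum 238
  mile 32 (Zone I, w=7) → cum 245
  mile 37 (Zone VII, w=45) → cum 290
  mile 38 (Zone II, w=40) → cum 330
Optimal location: mile 25.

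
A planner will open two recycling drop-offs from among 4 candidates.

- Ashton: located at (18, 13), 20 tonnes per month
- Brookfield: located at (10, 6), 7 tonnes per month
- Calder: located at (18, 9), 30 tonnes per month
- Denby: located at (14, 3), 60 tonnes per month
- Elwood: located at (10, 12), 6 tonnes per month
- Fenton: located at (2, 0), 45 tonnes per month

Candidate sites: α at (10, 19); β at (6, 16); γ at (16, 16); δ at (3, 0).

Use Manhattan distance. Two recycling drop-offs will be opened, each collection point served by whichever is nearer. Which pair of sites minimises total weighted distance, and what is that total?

Evaluate every pair (each demand assigned to the nearer of the two):
  {γ, δ}: total = 1406
  {α, δ}: total = 1838
  {β, δ}: total = 1894
  {β, γ}: total = 2316
  {α, γ}: total = 2618
  {α, β}: total = 3053
Best pair: {γ, δ} with total 1406.

{γ, δ}, total 1406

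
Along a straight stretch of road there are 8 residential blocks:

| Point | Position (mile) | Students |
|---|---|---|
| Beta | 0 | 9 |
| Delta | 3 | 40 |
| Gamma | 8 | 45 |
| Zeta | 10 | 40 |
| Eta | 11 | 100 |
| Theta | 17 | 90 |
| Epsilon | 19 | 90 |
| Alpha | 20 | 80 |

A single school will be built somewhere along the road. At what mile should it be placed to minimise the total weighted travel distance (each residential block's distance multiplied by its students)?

x = 17

For a sum of weighted absolute distances on a line, the optimum is the weighted median (not the mean). Total weight W = 494; half-weight = 247.
Sort by position and accumulate weight:
  mile 0 (Beta, w=9) → cum 9
  mile 3 (Delta, w=40) → cum 49
  mile 8 (Gamma, w=45) → cum 94
  mile 10 (Zeta, w=40) → cum 134
  mile 11 (Eta, w=100) → cum 234
  mile 17 (Theta, w=90) → cum 324  ≥ 247 → median here
  mile 19 (Epsilon, w=90) → cum 414
  mile 20 (Alpha, w=80) → cum 494
Optimal location: mile 17.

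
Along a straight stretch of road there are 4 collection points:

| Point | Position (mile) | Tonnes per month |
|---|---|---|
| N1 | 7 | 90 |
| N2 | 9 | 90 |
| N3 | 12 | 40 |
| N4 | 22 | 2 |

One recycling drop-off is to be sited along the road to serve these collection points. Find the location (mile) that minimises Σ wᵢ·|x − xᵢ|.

For a sum of weighted absolute distances on a line, the optimum is the weighted median (not the mean). Total weight W = 222; half-weight = 111.
Sort by position and accumulate weight:
  mile 7 (N1, w=90) → cum 90
  mile 9 (N2, w=90) → cum 180  ≥ 111 → median here
  mile 12 (N3, w=40) → cum 220
  mile 22 (N4, w=2) → cum 222
Optimal location: mile 9.

x = 9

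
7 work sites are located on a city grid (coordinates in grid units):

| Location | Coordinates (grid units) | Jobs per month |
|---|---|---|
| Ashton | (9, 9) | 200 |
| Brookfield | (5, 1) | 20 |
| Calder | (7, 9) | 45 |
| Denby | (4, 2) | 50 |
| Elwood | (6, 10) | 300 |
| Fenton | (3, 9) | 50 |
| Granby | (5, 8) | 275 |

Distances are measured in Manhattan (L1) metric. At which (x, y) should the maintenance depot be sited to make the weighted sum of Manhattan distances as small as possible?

Manhattan distance separates: Σwᵢ(|x−xᵢ|+|y−yᵢ|) = Σwᵢ|x−xᵢ| + Σwᵢ|y−yᵢ|, so x and y are optimised independently as 1-D weighted medians.
Total weight W = 940; half = 470.
x-coordinate, sorted with cumulative weight:
  x=3 (Fenton, w=50) cum 50
  x=4 (Denby, w=50) cum 100
  x=5 (Brookfield, w=20) cum 120
  x=5 (Granby, w=275) cum 395
  x=6 (Elwood, w=300) cum 695  ← median
  x=7 (Calder, w=45) cum 740
  x=9 (Ashton, w=200) cum 940
⇒ x* = 6
y-coordinate, sorted with cumulative weight:
  y=1 (Brookfield, w=20) cum 20
  y=2 (Denby, w=50) cum 70
  y=8 (Granby, w=275) cum 345
  y=9 (Ashton, w=200) cum 545  ← median
  y=9 (Calder, w=45) cum 590
  y=9 (Fenton, w=50) cum 640
  y=10 (Elwood, w=300) cum 940
⇒ y* = 9

(6, 9)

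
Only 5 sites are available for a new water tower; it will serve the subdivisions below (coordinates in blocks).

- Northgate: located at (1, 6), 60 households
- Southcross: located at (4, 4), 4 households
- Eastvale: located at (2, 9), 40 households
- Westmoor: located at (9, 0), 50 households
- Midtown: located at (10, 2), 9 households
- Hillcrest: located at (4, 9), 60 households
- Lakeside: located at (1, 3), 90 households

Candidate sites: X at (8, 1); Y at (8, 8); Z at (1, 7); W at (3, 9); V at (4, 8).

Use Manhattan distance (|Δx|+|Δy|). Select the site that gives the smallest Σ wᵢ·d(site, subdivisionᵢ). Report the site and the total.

Z, total 1740 blocks

Total weighted distance at each candidate:
  X (8, 1): total = 2965
  Y (8, 8): total = 2754
  Z (1, 7): total = 1740
  W (3, 9): total = 2020
  V (4, 8): total = 1974
Minimum is at Z with total 1740 blocks.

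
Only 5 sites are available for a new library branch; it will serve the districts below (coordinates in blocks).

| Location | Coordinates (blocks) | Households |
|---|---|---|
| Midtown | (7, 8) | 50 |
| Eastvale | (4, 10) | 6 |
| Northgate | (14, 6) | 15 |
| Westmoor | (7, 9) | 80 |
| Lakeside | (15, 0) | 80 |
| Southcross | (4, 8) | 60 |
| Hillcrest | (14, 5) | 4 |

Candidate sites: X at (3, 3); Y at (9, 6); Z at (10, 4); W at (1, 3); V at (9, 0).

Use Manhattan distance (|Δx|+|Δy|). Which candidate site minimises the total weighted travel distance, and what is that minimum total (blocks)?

Y, total 2133 blocks

Total weighted distance at each candidate:
  X (3, 3): total = 3120
  Y (9, 6): total = 2133
  Z (10, 4): total = 2492
  W (1, 3): total = 3710
  V (9, 0): total = 2935
Minimum is at Y with total 2133 blocks.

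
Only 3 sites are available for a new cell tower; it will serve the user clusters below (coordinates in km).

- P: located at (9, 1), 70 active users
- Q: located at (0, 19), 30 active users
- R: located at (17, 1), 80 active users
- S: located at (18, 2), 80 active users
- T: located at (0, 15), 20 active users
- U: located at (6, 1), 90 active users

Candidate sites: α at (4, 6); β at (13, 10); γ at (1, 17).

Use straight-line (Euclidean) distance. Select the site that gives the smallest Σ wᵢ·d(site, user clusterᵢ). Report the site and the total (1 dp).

Total weighted distance at each candidate:
  α (4, 6): total = 3863.7
  β (13, 10): total = 4011.1
  γ (1, 17): total = 6496.6
Minimum is at α with total 3863.7 km.

α, total 3863.7 km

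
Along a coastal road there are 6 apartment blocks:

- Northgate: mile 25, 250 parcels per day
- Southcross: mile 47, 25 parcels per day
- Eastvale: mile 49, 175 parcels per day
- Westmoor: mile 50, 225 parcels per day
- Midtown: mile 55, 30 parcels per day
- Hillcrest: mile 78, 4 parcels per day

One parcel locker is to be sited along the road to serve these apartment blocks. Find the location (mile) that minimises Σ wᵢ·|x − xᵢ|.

x = 49

For a sum of weighted absolute distances on a line, the optimum is the weighted median (not the mean). Total weight W = 709; half-weight = 354.5.
Sort by position and accumulate weight:
  mile 25 (Northgate, w=250) → cum 250
  mile 47 (Southcross, w=25) → cum 275
  mile 49 (Eastvale, w=175) → cum 450  ≥ 354.5 → median here
  mile 50 (Westmoor, w=225) → cum 675
  mile 55 (Midtown, w=30) → cum 705
  mile 78 (Hillcrest, w=4) → cum 709
Optimal location: mile 49.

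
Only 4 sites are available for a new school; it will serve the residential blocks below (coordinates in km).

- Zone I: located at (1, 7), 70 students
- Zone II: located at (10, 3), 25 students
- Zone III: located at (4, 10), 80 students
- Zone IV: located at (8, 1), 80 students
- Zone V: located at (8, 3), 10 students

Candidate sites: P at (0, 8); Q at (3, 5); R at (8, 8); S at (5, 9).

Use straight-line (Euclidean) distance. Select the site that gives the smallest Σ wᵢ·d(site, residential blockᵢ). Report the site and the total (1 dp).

Total weighted distance at each candidate:
  P (0, 8): total = 1681.0
  Q (3, 5): total = 1354.0
  R (8, 8): total = 1597.4
  S (5, 9): total = 1372.0
Minimum is at Q with total 1354.0 km.

Q, total 1354.0 km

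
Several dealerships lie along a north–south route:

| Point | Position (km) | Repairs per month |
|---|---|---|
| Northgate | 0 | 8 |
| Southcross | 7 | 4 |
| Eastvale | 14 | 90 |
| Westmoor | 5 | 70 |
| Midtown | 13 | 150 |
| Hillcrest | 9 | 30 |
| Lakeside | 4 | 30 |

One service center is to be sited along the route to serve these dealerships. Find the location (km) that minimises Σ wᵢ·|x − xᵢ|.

For a sum of weighted absolute distances on a line, the optimum is the weighted median (not the mean). Total weight W = 382; half-weight = 191.
Sort by position and accumulate weight:
  km 0 (Northgate, w=8) → cum 8
  km 4 (Lakeside, w=30) → cum 38
  km 5 (Westmoor, w=70) → cum 108
  km 7 (Southcross, w=4) → cum 112
  km 9 (Hillcrest, w=30) → cum 142
  km 13 (Midtown, w=150) → cum 292  ≥ 191 → median here
  km 14 (Eastvale, w=90) → cum 382
Optimal location: km 13.

x = 13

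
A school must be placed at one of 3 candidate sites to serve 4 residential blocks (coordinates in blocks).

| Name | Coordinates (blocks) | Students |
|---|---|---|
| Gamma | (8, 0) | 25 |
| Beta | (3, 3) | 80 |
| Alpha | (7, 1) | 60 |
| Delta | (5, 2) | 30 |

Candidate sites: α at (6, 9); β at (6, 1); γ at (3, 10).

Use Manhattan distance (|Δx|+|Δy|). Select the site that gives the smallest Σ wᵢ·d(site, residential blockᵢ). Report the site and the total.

β, total 595 blocks

Total weighted distance at each candidate:
  α (6, 9): total = 1775
  β (6, 1): total = 595
  γ (3, 10): total = 2015
Minimum is at β with total 595 blocks.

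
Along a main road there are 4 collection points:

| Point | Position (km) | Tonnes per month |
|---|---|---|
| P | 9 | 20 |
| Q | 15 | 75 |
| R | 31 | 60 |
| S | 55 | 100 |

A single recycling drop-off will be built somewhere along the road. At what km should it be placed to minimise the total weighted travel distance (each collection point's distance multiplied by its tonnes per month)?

For a sum of weighted absolute distances on a line, the optimum is the weighted median (not the mean). Total weight W = 255; half-weight = 127.5.
Sort by position and accumulate weight:
  km 9 (P, w=20) → cum 20
  km 15 (Q, w=75) → cum 95
  km 31 (R, w=60) → cum 155  ≥ 127.5 → median here
  km 55 (S, w=100) → cum 255
Optimal location: km 31.

x = 31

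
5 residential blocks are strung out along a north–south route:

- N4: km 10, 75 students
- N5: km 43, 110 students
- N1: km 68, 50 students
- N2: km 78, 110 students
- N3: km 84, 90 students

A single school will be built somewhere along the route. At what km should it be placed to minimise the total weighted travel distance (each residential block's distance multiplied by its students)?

For a sum of weighted absolute distances on a line, the optimum is the weighted median (not the mean). Total weight W = 435; half-weight = 217.5.
Sort by position and accumulate weight:
  km 10 (N4, w=75) → cum 75
  km 43 (N5, w=110) → cum 185
  km 68 (N1, w=50) → cum 235  ≥ 217.5 → median here
  km 78 (N2, w=110) → cum 345
  km 84 (N3, w=90) → cum 435
Optimal location: km 68.

x = 68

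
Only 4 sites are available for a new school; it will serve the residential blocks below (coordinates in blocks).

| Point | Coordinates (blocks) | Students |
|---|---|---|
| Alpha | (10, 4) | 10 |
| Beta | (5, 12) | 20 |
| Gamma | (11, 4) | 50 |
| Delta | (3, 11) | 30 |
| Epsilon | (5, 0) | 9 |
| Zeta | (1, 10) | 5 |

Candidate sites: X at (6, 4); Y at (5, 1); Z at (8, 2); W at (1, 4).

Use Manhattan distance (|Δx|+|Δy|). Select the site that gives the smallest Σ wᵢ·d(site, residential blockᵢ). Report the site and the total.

Total weighted distance at each candidate:
  X (6, 4): total = 870
  Y (5, 1): total = 1184
  Z (8, 2): total = 1090
  W (1, 4): total = 1202
Minimum is at X with total 870 blocks.

X, total 870 blocks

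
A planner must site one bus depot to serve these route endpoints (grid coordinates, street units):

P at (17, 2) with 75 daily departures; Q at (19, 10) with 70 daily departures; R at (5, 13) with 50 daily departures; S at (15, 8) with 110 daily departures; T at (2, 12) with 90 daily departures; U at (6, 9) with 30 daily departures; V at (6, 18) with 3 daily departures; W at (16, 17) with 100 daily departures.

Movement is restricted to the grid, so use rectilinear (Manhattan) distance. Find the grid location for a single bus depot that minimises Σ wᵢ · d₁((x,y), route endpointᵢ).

(15, 10)

Manhattan distance separates: Σwᵢ(|x−xᵢ|+|y−yᵢ|) = Σwᵢ|x−xᵢ| + Σwᵢ|y−yᵢ|, so x and y are optimised independently as 1-D weighted medians.
Total weight W = 528; half = 264.
x-coordinate, sorted with cumulative weight:
  x=2 (T, w=90) cum 90
  x=5 (R, w=50) cum 140
  x=6 (U, w=30) cum 170
  x=6 (V, w=3) cum 173
  x=15 (S, w=110) cum 283  ← median
  x=16 (W, w=100) cum 383
  x=17 (P, w=75) cum 458
  x=19 (Q, w=70) cum 528
⇒ x* = 15
y-coordinate, sorted with cumulative weight:
  y=2 (P, w=75) cum 75
  y=8 (S, w=110) cum 185
  y=9 (U, w=30) cum 215
  y=10 (Q, w=70) cum 285  ← median
  y=12 (T, w=90) cum 375
  y=13 (R, w=50) cum 425
  y=17 (W, w=100) cum 525
  y=18 (V, w=3) cum 528
⇒ y* = 10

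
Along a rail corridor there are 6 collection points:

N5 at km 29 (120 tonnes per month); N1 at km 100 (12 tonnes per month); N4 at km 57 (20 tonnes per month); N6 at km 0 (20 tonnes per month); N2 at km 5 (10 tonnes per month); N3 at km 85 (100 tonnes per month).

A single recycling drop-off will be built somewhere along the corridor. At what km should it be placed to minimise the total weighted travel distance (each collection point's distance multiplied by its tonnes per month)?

For a sum of weighted absolute distances on a line, the optimum is the weighted median (not the mean). Total weight W = 282; half-weight = 141.
Sort by position and accumulate weight:
  km 0 (N6, w=20) → cum 20
  km 5 (N2, w=10) → cum 30
  km 29 (N5, w=120) → cum 150  ≥ 141 → median here
  km 57 (N4, w=20) → cum 170
  km 85 (N3, w=100) → cum 270
  km 100 (N1, w=12) → cum 282
Optimal location: km 29.

x = 29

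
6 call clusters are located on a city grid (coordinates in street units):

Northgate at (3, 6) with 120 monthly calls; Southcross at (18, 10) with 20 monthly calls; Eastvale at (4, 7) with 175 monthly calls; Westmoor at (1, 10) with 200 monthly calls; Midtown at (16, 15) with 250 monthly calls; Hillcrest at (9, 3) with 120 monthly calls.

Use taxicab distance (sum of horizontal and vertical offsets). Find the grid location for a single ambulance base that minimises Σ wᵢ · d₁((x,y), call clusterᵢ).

(4, 10)

Manhattan distance separates: Σwᵢ(|x−xᵢ|+|y−yᵢ|) = Σwᵢ|x−xᵢ| + Σwᵢ|y−yᵢ|, so x and y are optimised independently as 1-D weighted medians.
Total weight W = 885; half = 442.5.
x-coordinate, sorted with cumulative weight:
  x=1 (Westmoor, w=200) cum 200
  x=3 (Northgate, w=120) cum 320
  x=4 (Eastvale, w=175) cum 495  ← median
  x=9 (Hillcrest, w=120) cum 615
  x=16 (Midtown, w=250) cum 865
  x=18 (Southcross, w=20) cum 885
⇒ x* = 4
y-coordinate, sorted with cumulative weight:
  y=3 (Hillcrest, w=120) cum 120
  y=6 (Northgate, w=120) cum 240
  y=7 (Eastvale, w=175) cum 415
  y=10 (Southcross, w=20) cum 435
  y=10 (Westmoor, w=200) cum 635  ← median
  y=15 (Midtown, w=250) cum 885
⇒ y* = 10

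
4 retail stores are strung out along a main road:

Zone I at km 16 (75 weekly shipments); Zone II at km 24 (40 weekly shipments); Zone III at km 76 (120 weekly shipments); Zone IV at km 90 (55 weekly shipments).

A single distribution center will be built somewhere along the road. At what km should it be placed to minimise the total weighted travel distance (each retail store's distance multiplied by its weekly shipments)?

For a sum of weighted absolute distances on a line, the optimum is the weighted median (not the mean). Total weight W = 290; half-weight = 145.
Sort by position and accumulate weight:
  km 16 (Zone I, w=75) → cum 75
  km 24 (Zone II, w=40) → cum 115
  km 76 (Zone III, w=120) → cum 235  ≥ 145 → median here
  km 90 (Zone IV, w=55) → cum 290
Optimal location: km 76.

x = 76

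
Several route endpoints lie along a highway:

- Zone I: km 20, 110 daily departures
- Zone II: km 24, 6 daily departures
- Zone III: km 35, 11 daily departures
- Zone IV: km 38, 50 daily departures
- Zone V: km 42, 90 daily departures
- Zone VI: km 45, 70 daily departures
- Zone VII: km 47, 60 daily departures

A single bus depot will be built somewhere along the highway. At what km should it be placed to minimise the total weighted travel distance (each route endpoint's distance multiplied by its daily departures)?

x = 42

For a sum of weighted absolute distances on a line, the optimum is the weighted median (not the mean). Total weight W = 397; half-weight = 198.5.
Sort by position and accumulate weight:
  km 20 (Zone I, w=110) → cum 110
  km 24 (Zone II, w=6) → cum 116
  km 35 (Zone III, w=11) → cum 127
  km 38 (Zone IV, w=50) → cum 177
  km 42 (Zone V, w=90) → cum 267  ≥ 198.5 → median here
  km 45 (Zone VI, w=70) → cum 337
  km 47 (Zone VII, w=60) → cum 397
Optimal location: km 42.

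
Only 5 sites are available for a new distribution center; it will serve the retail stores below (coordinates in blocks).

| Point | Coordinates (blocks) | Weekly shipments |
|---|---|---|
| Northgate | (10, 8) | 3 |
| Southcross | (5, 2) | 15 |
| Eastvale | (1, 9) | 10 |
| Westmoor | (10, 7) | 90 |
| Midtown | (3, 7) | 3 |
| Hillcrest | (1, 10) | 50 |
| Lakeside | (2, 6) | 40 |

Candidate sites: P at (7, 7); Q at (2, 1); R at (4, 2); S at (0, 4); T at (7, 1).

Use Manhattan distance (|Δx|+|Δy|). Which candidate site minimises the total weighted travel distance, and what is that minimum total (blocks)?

P, total 1169 blocks

Total weighted distance at each candidate:
  P (7, 7): total = 1169
  Q (2, 1): total = 2176
  R (4, 2): total = 1949
  S (0, 4): total = 1905
  T (7, 1): total = 2205
Minimum is at P with total 1169 blocks.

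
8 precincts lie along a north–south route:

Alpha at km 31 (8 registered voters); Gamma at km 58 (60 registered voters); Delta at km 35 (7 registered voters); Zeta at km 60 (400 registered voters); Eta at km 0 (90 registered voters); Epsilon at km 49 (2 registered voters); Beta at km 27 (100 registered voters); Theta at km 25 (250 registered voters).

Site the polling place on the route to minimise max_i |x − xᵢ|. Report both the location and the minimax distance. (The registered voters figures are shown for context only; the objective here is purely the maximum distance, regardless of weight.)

The 1-center on a line is the midpoint of the two extreme points: leftmost at 0, rightmost at 60.
Optimal location = (0 + 60)/2 = 30; maximum distance = (60 − 0)/2 = 30.

location 30, max distance 30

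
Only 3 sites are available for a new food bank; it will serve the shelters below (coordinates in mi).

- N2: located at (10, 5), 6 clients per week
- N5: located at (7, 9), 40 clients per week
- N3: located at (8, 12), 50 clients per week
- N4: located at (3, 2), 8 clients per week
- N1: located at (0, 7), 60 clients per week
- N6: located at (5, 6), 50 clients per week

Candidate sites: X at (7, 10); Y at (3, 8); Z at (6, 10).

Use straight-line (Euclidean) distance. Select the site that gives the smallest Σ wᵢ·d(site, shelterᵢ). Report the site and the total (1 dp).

Y, total 909.9 mi

Total weighted distance at each candidate:
  X (7, 10): total = 938.9
  Y (3, 8): total = 909.9
  Z (6, 10): total = 913.4
Minimum is at Y with total 909.9 mi.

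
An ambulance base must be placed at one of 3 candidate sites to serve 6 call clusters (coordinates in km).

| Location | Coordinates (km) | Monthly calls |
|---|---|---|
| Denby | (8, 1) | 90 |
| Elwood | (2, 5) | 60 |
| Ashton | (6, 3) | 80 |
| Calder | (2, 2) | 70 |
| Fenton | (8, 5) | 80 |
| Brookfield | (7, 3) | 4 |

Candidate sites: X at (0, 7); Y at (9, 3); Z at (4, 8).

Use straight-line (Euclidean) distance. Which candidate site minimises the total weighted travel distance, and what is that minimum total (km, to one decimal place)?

Total weighted distance at each candidate:
  X (0, 7): total = 2715.5
  Y (9, 3): total = 1559.9
  Z (4, 8): total = 2238.8
Minimum is at Y with total 1559.9 km.

Y, total 1559.9 km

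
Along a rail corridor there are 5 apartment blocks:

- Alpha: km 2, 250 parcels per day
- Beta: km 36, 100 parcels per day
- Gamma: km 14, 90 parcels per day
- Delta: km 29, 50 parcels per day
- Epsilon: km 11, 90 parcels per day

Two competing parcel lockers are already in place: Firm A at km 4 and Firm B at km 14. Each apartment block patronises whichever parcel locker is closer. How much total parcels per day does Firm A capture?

250

The indifferent point is the midpoint (4+14)/2 = 9; apartment blocks left of it (closer to Firm A at 4) go to Firm A, those right go to Firm B.
  Alpha at 2 (w=250) → Firm A
  Epsilon at 11 (w=90) → Firm B
  Gamma at 14 (w=90) → Firm B
  Delta at 29 (w=50) → Firm B
  Beta at 36 (w=100) → Firm B
Firm A captures 250; Firm B captures 330.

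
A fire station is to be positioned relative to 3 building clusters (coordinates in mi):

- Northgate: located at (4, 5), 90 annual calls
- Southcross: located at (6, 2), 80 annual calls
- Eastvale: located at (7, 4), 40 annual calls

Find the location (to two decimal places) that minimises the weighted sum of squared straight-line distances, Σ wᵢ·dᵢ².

The minimiser of Σwᵢ‖p−pᵢ‖² is the weighted centroid p* = (Σwᵢpᵢ)/(Σwᵢ).
Σwᵢ = 210.
Σwᵢxᵢ = 90·4 + 80·6 + 40·7 = 1120.
Σwᵢyᵢ = 90·5 + 80·2 + 40·4 = 770.
x* = 1120/210 = 5.33, y* = 770/210 = 3.67.

(5.33, 3.67)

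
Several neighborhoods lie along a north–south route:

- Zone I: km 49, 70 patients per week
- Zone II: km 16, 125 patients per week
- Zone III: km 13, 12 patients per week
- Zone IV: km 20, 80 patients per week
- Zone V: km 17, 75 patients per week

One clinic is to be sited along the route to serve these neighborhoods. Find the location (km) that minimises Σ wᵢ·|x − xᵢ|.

For a sum of weighted absolute distances on a line, the optimum is the weighted median (not the mean). Total weight W = 362; half-weight = 181.
Sort by position and accumulate weight:
  km 13 (Zone III, w=12) → cum 12
  km 16 (Zone II, w=125) → cum 137
  km 17 (Zone V, w=75) → cum 212  ≥ 181 → median here
  km 20 (Zone IV, w=80) → cum 292
  km 49 (Zone I, w=70) → cum 362
Optimal location: km 17.

x = 17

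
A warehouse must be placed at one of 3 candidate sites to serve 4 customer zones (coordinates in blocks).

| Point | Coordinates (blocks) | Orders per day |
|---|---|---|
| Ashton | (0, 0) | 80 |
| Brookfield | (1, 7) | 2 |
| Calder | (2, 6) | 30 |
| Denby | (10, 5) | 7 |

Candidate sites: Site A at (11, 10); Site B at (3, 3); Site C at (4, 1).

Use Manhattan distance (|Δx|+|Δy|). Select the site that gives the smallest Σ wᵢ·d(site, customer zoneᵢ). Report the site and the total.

Site B, total 675 blocks

Total weighted distance at each candidate:
  Site A (11, 10): total = 2138
  Site B (3, 3): total = 675
  Site C (4, 1): total = 698
Minimum is at Site B with total 675 blocks.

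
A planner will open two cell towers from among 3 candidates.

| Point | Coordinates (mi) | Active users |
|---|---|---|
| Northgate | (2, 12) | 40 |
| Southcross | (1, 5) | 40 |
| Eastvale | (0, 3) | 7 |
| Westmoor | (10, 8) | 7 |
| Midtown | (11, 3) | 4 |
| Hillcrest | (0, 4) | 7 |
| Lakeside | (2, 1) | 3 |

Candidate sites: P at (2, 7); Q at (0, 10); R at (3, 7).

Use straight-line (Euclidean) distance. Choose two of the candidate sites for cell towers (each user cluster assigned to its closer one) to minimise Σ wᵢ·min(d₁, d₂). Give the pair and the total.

Evaluate every pair (each demand assigned to the nearer of the two):
  {P, Q}: total = 373.0
  {Q, R}: total = 394.5
  {P, R}: total = 449.3
Best pair: {P, Q} with total 373.0.

{P, Q}, total 373.0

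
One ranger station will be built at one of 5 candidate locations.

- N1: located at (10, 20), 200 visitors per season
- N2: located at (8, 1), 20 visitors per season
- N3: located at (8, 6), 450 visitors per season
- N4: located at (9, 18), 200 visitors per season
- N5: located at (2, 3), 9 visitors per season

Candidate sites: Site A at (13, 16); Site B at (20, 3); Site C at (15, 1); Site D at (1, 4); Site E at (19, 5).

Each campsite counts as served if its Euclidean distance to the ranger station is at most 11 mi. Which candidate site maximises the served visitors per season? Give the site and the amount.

Site D, covering 479

Coverage radius r = 11 mi; a point is covered iff (Δx)²+(Δy)² ≤ 11² = 121.
  Site A (13, 16): covers {N1, N4} → 400
  Site B (20, 3): covers {none} → 0
  Site C (15, 1): covers {N2, N3} → 470
  Site D (1, 4): covers {N2, N3, N5} → 479
  Site E (19, 5): covers {none} → 0
Maximum coverage at Site D: 479 visitors per season.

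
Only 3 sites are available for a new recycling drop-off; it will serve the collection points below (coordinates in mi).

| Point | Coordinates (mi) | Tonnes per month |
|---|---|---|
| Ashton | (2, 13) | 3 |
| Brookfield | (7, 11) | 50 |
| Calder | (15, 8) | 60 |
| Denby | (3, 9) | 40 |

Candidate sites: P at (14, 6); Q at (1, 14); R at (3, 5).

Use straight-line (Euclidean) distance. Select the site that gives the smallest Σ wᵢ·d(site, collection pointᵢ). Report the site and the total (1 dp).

Total weighted distance at each candidate:
  P (14, 6): total = 1062.0
  Q (1, 14): total = 1469.0
  R (3, 5): total = 1286.9
Minimum is at P with total 1062.0 mi.

P, total 1062.0 mi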